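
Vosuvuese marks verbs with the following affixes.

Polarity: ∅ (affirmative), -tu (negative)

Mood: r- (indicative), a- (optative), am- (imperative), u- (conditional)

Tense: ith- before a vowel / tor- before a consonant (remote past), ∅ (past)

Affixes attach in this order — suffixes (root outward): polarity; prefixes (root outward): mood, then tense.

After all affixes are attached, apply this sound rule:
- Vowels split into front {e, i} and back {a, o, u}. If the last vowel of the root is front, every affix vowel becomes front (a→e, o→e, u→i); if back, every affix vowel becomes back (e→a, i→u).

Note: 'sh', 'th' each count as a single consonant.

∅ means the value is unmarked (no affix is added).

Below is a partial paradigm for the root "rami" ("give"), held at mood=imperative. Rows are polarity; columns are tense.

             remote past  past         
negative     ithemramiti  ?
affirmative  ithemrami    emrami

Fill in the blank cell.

emramiti

Attach mood imperative am- → amrami.
tense = past: zero marking, form stays amrami.
Attach polarity negative -tu → amramitu.
Apply vowel harmony: amramitu → emramiti.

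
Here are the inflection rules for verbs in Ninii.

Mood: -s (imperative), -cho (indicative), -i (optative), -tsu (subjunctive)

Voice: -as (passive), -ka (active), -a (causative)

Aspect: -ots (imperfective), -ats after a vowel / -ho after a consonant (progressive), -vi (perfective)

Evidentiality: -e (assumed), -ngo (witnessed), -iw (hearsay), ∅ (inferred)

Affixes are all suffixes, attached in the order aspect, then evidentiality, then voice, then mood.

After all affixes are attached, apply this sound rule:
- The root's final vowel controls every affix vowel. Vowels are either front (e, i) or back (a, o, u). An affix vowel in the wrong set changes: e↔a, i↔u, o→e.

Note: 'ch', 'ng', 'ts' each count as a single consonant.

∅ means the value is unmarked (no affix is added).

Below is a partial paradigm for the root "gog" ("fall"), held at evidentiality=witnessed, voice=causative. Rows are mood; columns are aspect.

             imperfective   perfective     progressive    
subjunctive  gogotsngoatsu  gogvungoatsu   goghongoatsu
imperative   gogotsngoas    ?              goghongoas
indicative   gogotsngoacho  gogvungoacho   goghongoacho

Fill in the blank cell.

Attach aspect perfective -vi → gogvi.
Attach evidentiality witnessed -ngo → gogvingo.
Attach voice causative -a → gogvingoa.
Attach mood imperative -s → gogvingoas.
Apply vowel harmony: gogvingoas → gogvungoas.

gogvungoas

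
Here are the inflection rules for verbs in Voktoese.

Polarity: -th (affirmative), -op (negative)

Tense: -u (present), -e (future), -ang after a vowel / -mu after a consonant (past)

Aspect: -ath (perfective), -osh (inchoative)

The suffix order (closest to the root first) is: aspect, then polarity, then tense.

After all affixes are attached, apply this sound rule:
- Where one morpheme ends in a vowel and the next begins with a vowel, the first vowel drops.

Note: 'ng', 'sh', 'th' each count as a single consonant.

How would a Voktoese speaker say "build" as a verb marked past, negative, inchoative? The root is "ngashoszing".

ngashoszingoshopmu

Attach aspect inchoative -osh → ngashoszingosh.
Attach polarity negative -op → ngashoszingoshop.
Attach tense past -mu (after consonant 'p') → ngashoszingoshopmu.
Vowel deletion: no change.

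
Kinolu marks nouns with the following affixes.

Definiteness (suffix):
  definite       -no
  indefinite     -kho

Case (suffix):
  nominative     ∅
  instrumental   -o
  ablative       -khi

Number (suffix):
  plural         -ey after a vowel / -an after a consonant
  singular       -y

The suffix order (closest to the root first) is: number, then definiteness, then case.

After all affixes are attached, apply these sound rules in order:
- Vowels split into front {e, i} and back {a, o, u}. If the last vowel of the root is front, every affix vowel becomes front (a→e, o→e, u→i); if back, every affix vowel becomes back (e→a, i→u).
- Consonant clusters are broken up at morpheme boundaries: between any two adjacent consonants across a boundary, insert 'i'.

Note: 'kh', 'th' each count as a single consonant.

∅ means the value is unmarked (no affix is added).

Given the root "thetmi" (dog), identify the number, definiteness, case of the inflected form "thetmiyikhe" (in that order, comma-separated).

singular, indefinite, nominative

Segment: thetmi-y-kho.
number: -y → singular.
definiteness: -kho → indefinite.
case: ∅ → nominative.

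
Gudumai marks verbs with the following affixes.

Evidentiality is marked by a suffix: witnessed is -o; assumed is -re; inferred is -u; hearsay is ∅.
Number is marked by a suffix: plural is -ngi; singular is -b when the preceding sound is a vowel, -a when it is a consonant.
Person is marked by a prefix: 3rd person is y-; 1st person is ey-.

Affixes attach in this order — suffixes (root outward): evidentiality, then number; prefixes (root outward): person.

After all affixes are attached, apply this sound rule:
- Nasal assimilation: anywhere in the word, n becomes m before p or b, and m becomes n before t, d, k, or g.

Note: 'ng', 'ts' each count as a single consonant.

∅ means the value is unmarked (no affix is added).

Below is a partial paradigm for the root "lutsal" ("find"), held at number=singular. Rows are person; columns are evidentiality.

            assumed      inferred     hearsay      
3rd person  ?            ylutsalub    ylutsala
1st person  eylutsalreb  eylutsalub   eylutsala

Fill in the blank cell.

ylutsalreb

Attach evidentiality assumed -re → lutsalre.
Attach number singular -b (after vowel 'e') → lutsalreb.
Attach person 3rd person y- → ylutsalreb.
Nasal assimilation: no change.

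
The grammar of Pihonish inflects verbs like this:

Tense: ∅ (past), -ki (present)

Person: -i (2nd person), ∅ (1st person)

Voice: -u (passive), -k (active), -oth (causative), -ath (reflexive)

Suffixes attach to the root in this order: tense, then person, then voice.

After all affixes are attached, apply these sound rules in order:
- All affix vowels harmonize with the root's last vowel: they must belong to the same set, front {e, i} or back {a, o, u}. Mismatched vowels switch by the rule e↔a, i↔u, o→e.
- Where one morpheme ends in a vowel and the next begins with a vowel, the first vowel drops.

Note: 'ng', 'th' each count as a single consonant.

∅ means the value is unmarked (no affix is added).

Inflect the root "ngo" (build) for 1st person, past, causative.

ngoth

tense = past: zero marking, form stays ngo.
person = 1st person: zero marking, form stays ngo.
Attach voice causative -oth → ngooth.
Vowel harmony: no change.
Apply vowel deletion: ngooth → ngoth.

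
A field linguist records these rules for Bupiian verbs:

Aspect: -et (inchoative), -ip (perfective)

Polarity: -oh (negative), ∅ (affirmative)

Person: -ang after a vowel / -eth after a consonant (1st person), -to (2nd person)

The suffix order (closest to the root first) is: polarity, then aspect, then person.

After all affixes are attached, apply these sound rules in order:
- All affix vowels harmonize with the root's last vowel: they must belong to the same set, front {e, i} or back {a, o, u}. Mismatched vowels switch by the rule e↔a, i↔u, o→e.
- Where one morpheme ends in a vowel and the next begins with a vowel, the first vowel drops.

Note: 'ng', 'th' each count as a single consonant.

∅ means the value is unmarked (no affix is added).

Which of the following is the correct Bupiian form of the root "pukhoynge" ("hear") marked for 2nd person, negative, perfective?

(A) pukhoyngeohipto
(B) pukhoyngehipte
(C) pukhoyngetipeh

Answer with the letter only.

Attach polarity negative -oh → pukhoyngeoh.
Attach aspect perfective -ip → pukhoyngeohip.
Attach person 2nd person -to → pukhoyngeohipto.
Apply vowel harmony: pukhoyngeohipto → pukhoyngeehipte.
Apply vowel deletion: pukhoyngeehipte → pukhoyngehipte.
So the correct form is pukhoyngehipte, option (B).
(A) pukhoyngeohipto is wrong: it fails to apply the sound rule(s).
(C) pukhoyngetipeh is wrong: it has the affixes in the wrong order.

B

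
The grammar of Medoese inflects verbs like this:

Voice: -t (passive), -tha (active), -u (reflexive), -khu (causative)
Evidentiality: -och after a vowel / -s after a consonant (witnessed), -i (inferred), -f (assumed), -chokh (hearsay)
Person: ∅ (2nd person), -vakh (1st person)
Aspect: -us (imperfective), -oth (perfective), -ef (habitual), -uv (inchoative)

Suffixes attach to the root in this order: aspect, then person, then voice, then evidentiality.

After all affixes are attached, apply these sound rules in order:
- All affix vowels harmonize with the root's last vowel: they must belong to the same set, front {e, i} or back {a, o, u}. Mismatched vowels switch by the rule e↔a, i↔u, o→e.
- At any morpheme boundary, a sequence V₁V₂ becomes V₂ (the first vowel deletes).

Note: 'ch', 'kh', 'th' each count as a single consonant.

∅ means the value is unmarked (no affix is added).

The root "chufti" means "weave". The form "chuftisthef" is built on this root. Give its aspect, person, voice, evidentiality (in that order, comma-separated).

Segment: chufti-us-tha-f.
aspect: -us → imperfective.
person: ∅ → 2nd person.
voice: -tha → active.
evidentiality: -f → assumed.

imperfective, 2nd person, active, assumed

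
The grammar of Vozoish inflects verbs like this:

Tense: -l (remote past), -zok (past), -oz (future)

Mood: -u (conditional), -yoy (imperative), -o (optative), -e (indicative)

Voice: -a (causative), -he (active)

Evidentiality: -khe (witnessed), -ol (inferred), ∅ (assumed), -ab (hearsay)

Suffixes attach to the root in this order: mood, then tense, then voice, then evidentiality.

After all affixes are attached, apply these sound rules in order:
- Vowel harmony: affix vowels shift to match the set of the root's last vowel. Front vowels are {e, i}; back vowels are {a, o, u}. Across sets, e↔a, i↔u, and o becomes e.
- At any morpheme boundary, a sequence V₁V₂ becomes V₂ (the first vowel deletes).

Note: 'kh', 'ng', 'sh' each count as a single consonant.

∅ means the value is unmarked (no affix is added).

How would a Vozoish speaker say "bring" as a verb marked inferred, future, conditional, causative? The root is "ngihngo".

Attach mood conditional -u → ngihngou.
Attach tense future -oz → ngihngouoz.
Attach voice causative -a → ngihngouoza.
Attach evidentiality inferred -ol → ngihngouozaol.
Vowel harmony: no change.
Apply vowel deletion: ngihngouozaol → ngihngozol.

ngihngozol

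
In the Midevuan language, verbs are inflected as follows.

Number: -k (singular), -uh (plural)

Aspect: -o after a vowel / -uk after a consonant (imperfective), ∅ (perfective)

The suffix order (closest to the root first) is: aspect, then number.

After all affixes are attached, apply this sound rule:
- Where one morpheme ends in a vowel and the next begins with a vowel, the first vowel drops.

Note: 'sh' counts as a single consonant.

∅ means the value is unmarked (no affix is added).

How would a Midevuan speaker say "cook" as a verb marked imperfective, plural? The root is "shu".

Attach aspect imperfective -o (after vowel 'u') → shuo.
Attach number plural -uh → shuouh.
Apply vowel deletion: shuouh → shuh.

shuh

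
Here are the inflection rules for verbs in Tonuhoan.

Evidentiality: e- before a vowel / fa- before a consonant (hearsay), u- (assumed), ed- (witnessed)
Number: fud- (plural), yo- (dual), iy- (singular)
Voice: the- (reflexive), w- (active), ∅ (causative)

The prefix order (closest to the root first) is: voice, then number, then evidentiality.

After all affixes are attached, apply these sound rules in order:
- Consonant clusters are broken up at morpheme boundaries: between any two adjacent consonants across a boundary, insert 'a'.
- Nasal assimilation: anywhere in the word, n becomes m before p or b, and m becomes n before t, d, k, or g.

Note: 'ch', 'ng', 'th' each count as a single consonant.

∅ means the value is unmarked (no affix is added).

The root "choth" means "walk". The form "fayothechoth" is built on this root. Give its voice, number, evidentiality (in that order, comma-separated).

Segment: fa-yo-the-choth.
voice: the- → reflexive.
number: yo- → dual.
evidentiality: e/fa- → hearsay.

reflexive, dual, hearsay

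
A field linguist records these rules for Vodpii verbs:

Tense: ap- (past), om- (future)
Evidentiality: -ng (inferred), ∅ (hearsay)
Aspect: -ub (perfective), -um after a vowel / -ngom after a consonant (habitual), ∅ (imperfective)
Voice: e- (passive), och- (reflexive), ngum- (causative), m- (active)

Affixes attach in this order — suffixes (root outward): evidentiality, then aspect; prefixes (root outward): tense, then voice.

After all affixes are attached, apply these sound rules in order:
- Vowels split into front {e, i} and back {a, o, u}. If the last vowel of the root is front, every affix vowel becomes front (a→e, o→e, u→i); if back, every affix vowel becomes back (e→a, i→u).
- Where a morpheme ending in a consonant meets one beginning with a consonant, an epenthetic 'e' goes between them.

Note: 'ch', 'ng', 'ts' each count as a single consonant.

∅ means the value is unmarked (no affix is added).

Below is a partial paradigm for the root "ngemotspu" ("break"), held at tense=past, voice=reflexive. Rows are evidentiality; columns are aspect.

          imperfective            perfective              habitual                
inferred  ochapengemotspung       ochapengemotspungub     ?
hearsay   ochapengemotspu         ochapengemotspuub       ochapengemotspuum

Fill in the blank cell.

ochapengemotspungengom

Attach evidentiality inferred -ng → ngemotspung.
Attach tense past ap- → apngemotspung.
Attach aspect habitual -ngom (after consonant 'ng') → apngemotspungngom.
Attach voice reflexive och- → ochapngemotspungngom.
Vowel harmony: no change.
Apply epenthesis: ochapngemotspungngom → ochapengemotspungengom.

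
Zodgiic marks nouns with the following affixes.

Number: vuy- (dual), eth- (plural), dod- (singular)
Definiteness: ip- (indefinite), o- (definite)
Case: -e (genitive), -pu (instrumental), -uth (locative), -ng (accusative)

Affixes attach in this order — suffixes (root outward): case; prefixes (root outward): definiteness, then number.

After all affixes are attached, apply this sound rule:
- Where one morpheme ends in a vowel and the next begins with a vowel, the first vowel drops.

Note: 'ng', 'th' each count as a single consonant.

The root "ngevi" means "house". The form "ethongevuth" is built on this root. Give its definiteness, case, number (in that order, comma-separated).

definite, locative, plural

Segment: eth-o-ngevi-uth.
definiteness: o- → definite.
case: -uth → locative.
number: eth- → plural.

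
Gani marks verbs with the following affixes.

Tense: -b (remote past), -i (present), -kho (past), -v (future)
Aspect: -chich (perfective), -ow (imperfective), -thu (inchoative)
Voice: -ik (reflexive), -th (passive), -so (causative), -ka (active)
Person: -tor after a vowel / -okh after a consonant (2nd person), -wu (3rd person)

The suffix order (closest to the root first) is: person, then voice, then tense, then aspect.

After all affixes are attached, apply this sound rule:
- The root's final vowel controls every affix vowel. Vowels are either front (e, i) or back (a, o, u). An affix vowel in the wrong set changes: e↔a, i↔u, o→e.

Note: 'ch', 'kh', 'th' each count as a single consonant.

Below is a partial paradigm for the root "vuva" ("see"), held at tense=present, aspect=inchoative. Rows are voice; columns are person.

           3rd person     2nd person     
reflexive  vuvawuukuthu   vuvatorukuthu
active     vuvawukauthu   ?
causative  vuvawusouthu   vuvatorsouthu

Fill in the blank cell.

vuvatorkauthu

Attach person 2nd person -tor (after vowel 'a') → vuvator.
Attach voice active -ka → vuvatorka.
Attach tense present -i → vuvatorkai.
Attach aspect inchoative -thu → vuvatorkaithu.
Apply vowel harmony: vuvatorkaithu → vuvatorkauthu.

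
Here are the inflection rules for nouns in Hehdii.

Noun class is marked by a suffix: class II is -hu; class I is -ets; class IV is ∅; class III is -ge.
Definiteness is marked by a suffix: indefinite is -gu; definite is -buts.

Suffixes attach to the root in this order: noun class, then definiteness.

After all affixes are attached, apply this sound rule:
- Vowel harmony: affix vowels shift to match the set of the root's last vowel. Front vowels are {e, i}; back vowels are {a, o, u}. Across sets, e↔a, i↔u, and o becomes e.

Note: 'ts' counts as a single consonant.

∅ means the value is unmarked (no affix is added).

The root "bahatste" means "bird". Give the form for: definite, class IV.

noun class = class IV: zero marking, form stays bahatste.
Attach definiteness definite -buts → bahatstebuts.
Apply vowel harmony: bahatstebuts → bahatstebits.

bahatstebits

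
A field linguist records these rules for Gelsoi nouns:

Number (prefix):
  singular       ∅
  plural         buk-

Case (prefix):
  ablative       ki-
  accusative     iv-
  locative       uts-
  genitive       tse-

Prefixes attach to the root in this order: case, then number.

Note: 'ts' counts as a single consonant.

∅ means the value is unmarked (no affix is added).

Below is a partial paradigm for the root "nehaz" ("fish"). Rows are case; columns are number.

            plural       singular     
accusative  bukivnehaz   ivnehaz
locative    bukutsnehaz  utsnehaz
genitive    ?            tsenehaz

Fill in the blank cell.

buktsenehaz

Attach case genitive tse- → tsenehaz.
Attach number plural buk- → buktsenehaz.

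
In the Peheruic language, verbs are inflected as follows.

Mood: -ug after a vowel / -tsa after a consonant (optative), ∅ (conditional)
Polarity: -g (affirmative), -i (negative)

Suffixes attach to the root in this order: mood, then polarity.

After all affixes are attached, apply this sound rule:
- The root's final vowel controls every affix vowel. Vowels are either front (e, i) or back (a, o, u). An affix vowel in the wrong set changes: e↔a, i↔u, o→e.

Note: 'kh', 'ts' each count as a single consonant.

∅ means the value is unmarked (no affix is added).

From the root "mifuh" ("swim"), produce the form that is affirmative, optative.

Attach mood optative -tsa (after consonant 'h') → mifuhtsa.
Attach polarity affirmative -g → mifuhtsag.
Vowel harmony: no change.

mifuhtsag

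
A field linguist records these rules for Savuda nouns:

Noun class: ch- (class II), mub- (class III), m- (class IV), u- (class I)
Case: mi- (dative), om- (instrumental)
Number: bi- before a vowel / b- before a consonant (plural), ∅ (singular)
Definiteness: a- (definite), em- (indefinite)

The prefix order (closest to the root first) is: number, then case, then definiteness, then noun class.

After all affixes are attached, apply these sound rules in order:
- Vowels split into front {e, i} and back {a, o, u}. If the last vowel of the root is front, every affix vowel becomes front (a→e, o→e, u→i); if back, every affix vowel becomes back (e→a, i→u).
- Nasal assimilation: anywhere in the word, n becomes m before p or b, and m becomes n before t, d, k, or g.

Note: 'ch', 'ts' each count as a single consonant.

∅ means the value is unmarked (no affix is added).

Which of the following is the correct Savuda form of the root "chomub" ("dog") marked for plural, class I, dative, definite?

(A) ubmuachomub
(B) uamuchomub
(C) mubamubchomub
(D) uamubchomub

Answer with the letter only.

D

Attach number plural b- (before consonant 'ch') → bchomub.
Attach case dative mi- → mibchomub.
Attach definiteness definite a- → amibchomub.
Attach noun class class I u- → uamibchomub.
Apply vowel harmony: uamibchomub → uamubchomub.
Nasal assimilation: no change.
So the correct form is uamubchomub, option (D).
(B) uamuchomub is wrong: it uses singular instead of plural for number.
(A) ubmuachomub is wrong: it has the affixes in the wrong order.
(C) mubamubchomub is wrong: it uses class III instead of class I for noun class.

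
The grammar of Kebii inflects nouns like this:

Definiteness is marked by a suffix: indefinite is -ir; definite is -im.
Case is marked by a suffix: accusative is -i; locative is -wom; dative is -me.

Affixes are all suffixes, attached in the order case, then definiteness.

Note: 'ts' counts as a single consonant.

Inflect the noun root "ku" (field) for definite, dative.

Attach case dative -me → kume.
Attach definiteness definite -im → kumeim.

kumeim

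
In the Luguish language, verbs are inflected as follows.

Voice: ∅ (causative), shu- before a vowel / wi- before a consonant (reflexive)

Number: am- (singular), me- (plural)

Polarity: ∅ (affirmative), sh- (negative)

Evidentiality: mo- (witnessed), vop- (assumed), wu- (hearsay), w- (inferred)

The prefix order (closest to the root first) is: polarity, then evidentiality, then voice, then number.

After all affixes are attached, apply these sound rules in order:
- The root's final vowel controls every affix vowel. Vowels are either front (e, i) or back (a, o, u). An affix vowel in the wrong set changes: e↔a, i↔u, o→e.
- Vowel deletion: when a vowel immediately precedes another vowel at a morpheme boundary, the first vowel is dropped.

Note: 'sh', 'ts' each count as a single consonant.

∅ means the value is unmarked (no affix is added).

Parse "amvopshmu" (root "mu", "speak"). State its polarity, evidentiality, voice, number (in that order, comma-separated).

negative, assumed, causative, singular

Segment: am-vop-sh-mu.
polarity: sh- → negative.
evidentiality: vop- → assumed.
voice: ∅ → causative.
number: am- → singular.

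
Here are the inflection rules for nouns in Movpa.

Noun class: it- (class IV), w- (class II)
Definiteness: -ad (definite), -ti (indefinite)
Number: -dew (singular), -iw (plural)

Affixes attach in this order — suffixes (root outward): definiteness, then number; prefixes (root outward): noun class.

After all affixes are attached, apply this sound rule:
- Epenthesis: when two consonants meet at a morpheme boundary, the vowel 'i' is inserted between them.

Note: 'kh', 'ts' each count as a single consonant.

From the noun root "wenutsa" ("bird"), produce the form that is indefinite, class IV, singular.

itiwenutsatidew

Attach definiteness indefinite -ti → wenutsati.
Attach noun class class IV it- → itwenutsati.
Attach number singular -dew → itwenutsatidew.
Apply epenthesis: itwenutsatidew → itiwenutsatidew.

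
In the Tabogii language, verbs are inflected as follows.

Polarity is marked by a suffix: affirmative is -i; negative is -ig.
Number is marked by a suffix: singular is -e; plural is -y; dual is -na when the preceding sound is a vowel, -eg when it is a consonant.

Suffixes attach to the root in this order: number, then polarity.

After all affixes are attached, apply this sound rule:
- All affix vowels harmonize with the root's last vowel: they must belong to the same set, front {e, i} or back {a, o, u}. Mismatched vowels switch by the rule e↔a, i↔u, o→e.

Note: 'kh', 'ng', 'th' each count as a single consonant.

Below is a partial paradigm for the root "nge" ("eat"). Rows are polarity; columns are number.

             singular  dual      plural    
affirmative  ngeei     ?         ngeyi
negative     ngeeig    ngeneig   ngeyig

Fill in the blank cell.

Attach number dual -na (after vowel 'e') → ngena.
Attach polarity affirmative -i → ngenai.
Apply vowel harmony: ngenai → ngenei.

ngenei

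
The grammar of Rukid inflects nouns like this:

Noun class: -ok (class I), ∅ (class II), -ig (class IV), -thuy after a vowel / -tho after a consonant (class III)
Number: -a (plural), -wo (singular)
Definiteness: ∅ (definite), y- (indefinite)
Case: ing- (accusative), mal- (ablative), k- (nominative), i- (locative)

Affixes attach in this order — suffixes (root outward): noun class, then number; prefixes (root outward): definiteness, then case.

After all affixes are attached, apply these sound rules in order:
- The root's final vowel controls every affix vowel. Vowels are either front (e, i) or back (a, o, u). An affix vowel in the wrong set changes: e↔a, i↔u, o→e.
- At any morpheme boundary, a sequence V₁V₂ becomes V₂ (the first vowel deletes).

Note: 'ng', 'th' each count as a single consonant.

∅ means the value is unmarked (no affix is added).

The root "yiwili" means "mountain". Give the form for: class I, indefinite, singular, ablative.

melyyiwilekwe

Attach noun class class I -ok → yiwiliok.
Attach definiteness indefinite y- → yyiwiliok.
Attach case ablative mal- → malyyiwiliok.
Attach number singular -wo → malyyiwiliokwo.
Apply vowel harmony: malyyiwiliokwo → melyyiwiliekwe.
Apply vowel deletion: melyyiwiliekwe → melyyiwilekwe.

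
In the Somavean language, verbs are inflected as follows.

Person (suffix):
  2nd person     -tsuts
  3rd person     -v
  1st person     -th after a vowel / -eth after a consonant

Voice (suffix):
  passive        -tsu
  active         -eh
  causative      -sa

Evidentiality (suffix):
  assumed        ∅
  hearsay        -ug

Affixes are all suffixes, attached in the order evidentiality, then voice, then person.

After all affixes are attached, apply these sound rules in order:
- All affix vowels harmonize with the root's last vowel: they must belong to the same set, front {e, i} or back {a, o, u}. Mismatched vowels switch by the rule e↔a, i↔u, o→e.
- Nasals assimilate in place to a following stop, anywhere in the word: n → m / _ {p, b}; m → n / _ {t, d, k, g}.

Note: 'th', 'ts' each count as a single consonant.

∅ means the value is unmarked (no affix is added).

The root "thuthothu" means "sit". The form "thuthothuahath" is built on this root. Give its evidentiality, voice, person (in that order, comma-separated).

Segment: thuthothu-eh-eth.
evidentiality: ∅ → assumed.
voice: -eh → active.
person: -th/eth → 1st person.

assumed, active, 1st person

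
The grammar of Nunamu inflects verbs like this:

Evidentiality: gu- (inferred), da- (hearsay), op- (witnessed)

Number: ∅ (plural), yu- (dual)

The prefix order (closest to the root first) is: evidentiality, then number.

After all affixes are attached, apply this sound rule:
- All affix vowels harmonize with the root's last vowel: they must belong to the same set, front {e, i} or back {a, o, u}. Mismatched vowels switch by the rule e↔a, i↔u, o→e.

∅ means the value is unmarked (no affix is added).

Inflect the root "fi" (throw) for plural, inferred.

Attach evidentiality inferred gu- → gufi.
number = plural: zero marking, form stays gufi.
Apply vowel harmony: gufi → gifi.

gifi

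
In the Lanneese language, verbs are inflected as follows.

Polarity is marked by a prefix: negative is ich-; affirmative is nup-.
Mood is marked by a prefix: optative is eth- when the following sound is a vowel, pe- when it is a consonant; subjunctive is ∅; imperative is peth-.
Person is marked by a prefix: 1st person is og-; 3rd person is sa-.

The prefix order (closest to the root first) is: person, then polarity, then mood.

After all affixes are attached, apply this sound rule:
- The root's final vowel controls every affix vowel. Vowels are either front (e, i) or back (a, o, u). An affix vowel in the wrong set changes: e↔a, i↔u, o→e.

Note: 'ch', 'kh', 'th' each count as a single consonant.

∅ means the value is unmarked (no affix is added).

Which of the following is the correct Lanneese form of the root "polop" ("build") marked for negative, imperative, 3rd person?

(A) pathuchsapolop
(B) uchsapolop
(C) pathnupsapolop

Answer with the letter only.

Attach person 3rd person sa- → sapolop.
Attach polarity negative ich- → ichsapolop.
Attach mood imperative peth- → pethichsapolop.
Apply vowel harmony: pethichsapolop → pathuchsapolop.
So the correct form is pathuchsapolop, option (A).
(B) uchsapolop is wrong: it uses subjunctive instead of imperative for mood.
(C) pathnupsapolop is wrong: it uses affirmative instead of negative for polarity.

A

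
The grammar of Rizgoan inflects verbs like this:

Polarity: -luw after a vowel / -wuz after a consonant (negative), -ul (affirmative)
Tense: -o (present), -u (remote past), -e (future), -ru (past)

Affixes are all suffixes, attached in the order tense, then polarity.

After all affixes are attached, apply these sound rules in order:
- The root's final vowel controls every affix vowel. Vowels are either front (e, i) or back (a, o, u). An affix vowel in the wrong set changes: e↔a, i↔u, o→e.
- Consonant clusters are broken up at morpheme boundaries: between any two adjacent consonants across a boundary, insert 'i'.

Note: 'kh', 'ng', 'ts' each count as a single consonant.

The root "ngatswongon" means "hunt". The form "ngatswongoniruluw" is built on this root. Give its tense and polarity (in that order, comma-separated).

past, negative

Segment: ngatswongon-ru-luw.
tense: -ru → past.
polarity: -luw/wuz → negative.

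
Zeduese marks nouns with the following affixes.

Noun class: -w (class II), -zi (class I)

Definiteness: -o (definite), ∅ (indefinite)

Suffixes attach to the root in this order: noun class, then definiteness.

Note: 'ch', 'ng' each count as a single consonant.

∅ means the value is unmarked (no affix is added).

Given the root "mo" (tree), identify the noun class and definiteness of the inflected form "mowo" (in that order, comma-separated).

class II, definite

Segment: mo-w-o.
noun class: -w → class II.
definiteness: -o → definite.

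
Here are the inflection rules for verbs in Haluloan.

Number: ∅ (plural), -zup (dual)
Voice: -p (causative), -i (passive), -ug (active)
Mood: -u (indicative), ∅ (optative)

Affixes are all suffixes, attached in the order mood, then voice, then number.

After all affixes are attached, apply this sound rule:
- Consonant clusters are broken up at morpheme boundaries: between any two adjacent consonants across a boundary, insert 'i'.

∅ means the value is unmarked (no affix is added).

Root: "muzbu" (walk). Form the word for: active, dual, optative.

muzbuugizup

mood = optative: zero marking, form stays muzbu.
Attach voice active -ug → muzbuug.
Attach number dual -zup → muzbuugzup.
Apply epenthesis: muzbuugzup → muzbuugizup.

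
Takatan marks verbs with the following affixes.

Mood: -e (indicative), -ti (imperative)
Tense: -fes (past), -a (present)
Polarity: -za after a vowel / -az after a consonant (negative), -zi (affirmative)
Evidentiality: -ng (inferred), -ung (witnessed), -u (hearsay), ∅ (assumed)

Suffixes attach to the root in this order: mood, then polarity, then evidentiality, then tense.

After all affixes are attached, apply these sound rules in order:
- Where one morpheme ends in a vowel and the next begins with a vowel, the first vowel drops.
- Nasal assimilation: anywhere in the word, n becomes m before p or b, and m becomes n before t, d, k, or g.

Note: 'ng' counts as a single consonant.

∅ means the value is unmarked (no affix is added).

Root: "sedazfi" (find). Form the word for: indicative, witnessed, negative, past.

Attach mood indicative -e → sedazfie.
Attach polarity negative -za (after vowel 'e') → sedazfieza.
Attach evidentiality witnessed -ung → sedazfiezaung.
Attach tense past -fes → sedazfiezaungfes.
Apply vowel deletion: sedazfiezaungfes → sedazfezungfes.
Nasal assimilation: no change.

sedazfezungfes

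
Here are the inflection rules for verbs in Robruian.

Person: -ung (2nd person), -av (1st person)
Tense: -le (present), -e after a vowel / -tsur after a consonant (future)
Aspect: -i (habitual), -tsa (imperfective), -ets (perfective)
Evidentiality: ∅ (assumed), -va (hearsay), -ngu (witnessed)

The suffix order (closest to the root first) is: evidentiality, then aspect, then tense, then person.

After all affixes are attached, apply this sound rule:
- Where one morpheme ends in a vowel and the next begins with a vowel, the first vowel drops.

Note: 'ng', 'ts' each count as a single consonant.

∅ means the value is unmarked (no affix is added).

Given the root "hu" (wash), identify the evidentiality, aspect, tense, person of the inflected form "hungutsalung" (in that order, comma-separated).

Segment: hu-ngu-tsa-le-ung.
evidentiality: -ngu → witnessed.
aspect: -tsa → imperfective.
tense: -le → present.
person: -ung → 2nd person.

witnessed, imperfective, present, 2nd person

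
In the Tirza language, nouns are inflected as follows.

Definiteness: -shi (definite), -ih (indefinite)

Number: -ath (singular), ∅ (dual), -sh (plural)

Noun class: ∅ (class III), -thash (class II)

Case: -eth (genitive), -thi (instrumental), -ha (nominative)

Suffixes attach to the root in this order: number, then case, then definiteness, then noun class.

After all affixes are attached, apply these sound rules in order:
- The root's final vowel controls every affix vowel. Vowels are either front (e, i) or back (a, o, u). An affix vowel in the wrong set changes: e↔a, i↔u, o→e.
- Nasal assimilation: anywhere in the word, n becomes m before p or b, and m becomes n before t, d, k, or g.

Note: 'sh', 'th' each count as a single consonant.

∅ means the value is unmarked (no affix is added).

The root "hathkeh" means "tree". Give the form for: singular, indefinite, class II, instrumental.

Attach number singular -ath → hathkehath.
Attach case instrumental -thi → hathkehaththi.
Attach definiteness indefinite -ih → hathkehaththiih.
Attach noun class class II -thash → hathkehaththiihthash.
Apply vowel harmony: hathkehaththiihthash → hathkeheththiihthesh.
Nasal assimilation: no change.

hathkeheththiihthesh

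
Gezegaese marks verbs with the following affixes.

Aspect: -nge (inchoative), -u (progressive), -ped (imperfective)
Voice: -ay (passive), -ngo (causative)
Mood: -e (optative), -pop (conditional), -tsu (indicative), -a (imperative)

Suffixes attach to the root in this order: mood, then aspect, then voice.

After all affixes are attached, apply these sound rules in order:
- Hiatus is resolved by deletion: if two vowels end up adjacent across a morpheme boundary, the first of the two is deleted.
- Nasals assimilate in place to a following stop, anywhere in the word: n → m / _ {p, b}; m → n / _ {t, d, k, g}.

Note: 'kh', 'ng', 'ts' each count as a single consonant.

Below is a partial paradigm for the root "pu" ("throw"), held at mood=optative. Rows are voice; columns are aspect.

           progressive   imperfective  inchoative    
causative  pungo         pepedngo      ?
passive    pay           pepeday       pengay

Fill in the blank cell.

Attach mood optative -e → pue.
Attach aspect inchoative -nge → puenge.
Attach voice causative -ngo → puengengo.
Apply vowel deletion: puengengo → pengengo.
Nasal assimilation: no change.

pengengo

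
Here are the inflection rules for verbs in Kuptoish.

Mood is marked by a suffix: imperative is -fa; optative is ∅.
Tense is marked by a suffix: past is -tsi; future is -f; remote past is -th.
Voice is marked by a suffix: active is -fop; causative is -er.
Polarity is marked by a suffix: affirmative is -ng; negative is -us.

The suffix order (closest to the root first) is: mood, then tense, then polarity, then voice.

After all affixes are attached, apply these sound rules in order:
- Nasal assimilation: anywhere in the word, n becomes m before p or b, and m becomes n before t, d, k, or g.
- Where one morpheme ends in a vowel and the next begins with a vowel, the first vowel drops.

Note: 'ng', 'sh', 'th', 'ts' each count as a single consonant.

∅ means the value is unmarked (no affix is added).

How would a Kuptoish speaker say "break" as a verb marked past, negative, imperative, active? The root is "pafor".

paforfatsusfop

Attach mood imperative -fa → paforfa.
Attach tense past -tsi → paforfatsi.
Attach polarity negative -us → paforfatsius.
Attach voice active -fop → paforfatsiusfop.
Nasal assimilation: no change.
Apply vowel deletion: paforfatsiusfop → paforfatsusfop.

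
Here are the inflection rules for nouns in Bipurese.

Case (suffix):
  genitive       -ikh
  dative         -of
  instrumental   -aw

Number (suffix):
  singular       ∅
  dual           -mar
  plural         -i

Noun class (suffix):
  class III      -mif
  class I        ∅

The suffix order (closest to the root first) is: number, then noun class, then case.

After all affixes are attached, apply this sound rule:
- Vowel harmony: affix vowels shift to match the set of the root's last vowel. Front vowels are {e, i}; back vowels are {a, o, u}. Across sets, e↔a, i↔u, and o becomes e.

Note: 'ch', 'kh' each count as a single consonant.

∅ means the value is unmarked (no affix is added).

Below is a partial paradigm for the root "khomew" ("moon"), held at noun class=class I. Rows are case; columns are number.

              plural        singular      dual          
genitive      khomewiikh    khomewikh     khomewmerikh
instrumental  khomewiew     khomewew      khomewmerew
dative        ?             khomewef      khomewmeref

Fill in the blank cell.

khomewief

Attach number plural -i → khomewi.
noun class = class I: zero marking, form stays khomewi.
Attach case dative -of → khomewiof.
Apply vowel harmony: khomewiof → khomewief.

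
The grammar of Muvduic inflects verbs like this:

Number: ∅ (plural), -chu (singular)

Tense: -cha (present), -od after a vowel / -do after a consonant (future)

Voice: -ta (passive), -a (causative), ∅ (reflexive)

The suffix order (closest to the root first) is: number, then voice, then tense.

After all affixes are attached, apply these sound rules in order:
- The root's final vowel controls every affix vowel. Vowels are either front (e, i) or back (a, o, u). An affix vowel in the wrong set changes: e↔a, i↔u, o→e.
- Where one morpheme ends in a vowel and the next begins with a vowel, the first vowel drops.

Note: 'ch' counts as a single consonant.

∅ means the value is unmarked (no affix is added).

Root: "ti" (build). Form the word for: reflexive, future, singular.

Attach number singular -chu → tichu.
voice = reflexive: zero marking, form stays tichu.
Attach tense future -od (after vowel 'u') → tichuod.
Apply vowel harmony: tichuod → tichied.
Apply vowel deletion: tichied → tiched.

tiched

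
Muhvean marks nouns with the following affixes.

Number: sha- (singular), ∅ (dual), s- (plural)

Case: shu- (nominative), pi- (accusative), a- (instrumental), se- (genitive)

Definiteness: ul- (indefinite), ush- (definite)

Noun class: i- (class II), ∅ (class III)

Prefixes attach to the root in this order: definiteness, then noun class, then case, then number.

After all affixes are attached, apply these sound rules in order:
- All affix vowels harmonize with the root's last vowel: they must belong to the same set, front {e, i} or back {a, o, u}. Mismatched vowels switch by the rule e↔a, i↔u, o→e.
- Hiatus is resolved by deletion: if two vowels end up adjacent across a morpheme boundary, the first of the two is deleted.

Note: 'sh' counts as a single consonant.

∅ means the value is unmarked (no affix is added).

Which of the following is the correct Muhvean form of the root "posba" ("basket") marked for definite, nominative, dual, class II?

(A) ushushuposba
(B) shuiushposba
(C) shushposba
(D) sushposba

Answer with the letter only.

C

Attach definiteness definite ush- → ushposba.
Attach noun class class II i- → iushposba.
Attach case nominative shu- → shuiushposba.
number = dual: zero marking, form stays shuiushposba.
Apply vowel harmony: shuiushposba → shuuushposba.
Apply vowel deletion: shuuushposba → shushposba.
So the correct form is shushposba, option (C).
(D) sushposba is wrong: it uses genitive instead of nominative for case.
(B) shuiushposba is wrong: it fails to apply the sound rule(s).
(A) ushushuposba is wrong: it has the affixes in the wrong order.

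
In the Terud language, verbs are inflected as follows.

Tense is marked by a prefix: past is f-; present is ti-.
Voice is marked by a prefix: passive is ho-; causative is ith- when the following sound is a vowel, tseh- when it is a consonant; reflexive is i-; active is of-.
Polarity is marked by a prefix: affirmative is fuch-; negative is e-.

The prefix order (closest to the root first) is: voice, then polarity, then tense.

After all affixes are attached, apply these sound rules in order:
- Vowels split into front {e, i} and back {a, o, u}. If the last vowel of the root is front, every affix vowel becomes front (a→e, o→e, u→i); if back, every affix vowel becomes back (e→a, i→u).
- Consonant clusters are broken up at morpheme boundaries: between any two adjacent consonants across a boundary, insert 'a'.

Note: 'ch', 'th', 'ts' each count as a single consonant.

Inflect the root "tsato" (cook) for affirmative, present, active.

tufuchofatsato

Attach voice active of- → oftsato.
Attach polarity affirmative fuch- → fuchoftsato.
Attach tense present ti- → tifuchoftsato.
Apply vowel harmony: tifuchoftsato → tufuchoftsato.
Apply epenthesis: tufuchoftsato → tufuchofatsato.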